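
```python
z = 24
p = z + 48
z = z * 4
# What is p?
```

Trace (tracking p):
z = 24  # -> z = 24
p = z + 48  # -> p = 72
z = z * 4  # -> z = 96

Answer: 72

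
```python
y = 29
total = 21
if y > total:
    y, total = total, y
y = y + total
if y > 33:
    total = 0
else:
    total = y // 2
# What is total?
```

Answer: 0

Derivation:
Trace (tracking total):
y = 29  # -> y = 29
total = 21  # -> total = 21
if y > total:  # condition is True
    y, total = (total, y)  # -> y = 21, total = 29
y = y + total  # -> y = 50
if y > 33:  # condition is True
    total = 0  # -> total = 0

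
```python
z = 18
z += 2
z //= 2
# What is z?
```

Trace (tracking z):
z = 18  # -> z = 18
z += 2  # -> z = 20
z //= 2  # -> z = 10

Answer: 10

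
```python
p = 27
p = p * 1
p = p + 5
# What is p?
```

Answer: 32

Derivation:
Trace (tracking p):
p = 27  # -> p = 27
p = p * 1  # -> p = 27
p = p + 5  # -> p = 32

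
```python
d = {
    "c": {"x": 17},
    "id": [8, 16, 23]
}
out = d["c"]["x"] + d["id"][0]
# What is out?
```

Answer: 25

Derivation:
Trace (tracking out):
d = {'c': {'x': 17}, 'id': [8, 16, 23]}  # -> d = {'c': {'x': 17}, 'id': [8, 16, 23]}
out = d['c']['x'] + d['id'][0]  # -> out = 25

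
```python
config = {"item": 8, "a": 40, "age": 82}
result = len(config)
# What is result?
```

Trace (tracking result):
config = {'item': 8, 'a': 40, 'age': 82}  # -> config = {'item': 8, 'a': 40, 'age': 82}
result = len(config)  # -> result = 3

Answer: 3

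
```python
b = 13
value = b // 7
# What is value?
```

Trace (tracking value):
b = 13  # -> b = 13
value = b // 7  # -> value = 1

Answer: 1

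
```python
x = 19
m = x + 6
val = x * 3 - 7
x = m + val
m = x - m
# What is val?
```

Answer: 50

Derivation:
Trace (tracking val):
x = 19  # -> x = 19
m = x + 6  # -> m = 25
val = x * 3 - 7  # -> val = 50
x = m + val  # -> x = 75
m = x - m  # -> m = 50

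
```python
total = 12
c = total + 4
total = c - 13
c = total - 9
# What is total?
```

Answer: 3

Derivation:
Trace (tracking total):
total = 12  # -> total = 12
c = total + 4  # -> c = 16
total = c - 13  # -> total = 3
c = total - 9  # -> c = -6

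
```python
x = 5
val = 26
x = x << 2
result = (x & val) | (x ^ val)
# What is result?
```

Trace (tracking result):
x = 5  # -> x = 5
val = 26  # -> val = 26
x = x << 2  # -> x = 20
result = x & val | x ^ val  # -> result = 30

Answer: 30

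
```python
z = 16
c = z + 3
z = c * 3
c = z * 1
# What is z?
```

Answer: 57

Derivation:
Trace (tracking z):
z = 16  # -> z = 16
c = z + 3  # -> c = 19
z = c * 3  # -> z = 57
c = z * 1  # -> c = 57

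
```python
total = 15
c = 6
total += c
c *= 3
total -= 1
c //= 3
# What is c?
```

Trace (tracking c):
total = 15  # -> total = 15
c = 6  # -> c = 6
total += c  # -> total = 21
c *= 3  # -> c = 18
total -= 1  # -> total = 20
c //= 3  # -> c = 6

Answer: 6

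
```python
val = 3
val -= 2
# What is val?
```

Answer: 1

Derivation:
Trace (tracking val):
val = 3  # -> val = 3
val -= 2  # -> val = 1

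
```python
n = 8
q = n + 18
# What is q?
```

Answer: 26

Derivation:
Trace (tracking q):
n = 8  # -> n = 8
q = n + 18  # -> q = 26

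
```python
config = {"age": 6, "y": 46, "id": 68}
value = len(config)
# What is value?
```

Trace (tracking value):
config = {'age': 6, 'y': 46, 'id': 68}  # -> config = {'age': 6, 'y': 46, 'id': 68}
value = len(config)  # -> value = 3

Answer: 3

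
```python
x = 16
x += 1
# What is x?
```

Trace (tracking x):
x = 16  # -> x = 16
x += 1  # -> x = 17

Answer: 17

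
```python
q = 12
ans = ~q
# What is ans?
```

Answer: -13

Derivation:
Trace (tracking ans):
q = 12  # -> q = 12
ans = ~q  # -> ans = -13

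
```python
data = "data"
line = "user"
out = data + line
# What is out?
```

Trace (tracking out):
data = 'data'  # -> data = 'data'
line = 'user'  # -> line = 'user'
out = data + line  # -> out = 'datauser'

Answer: 'datauser'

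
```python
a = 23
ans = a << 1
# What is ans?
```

Answer: 46

Derivation:
Trace (tracking ans):
a = 23  # -> a = 23
ans = a << 1  # -> ans = 46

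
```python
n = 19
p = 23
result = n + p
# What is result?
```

Answer: 42

Derivation:
Trace (tracking result):
n = 19  # -> n = 19
p = 23  # -> p = 23
result = n + p  # -> result = 42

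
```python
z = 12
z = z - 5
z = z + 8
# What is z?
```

Answer: 15

Derivation:
Trace (tracking z):
z = 12  # -> z = 12
z = z - 5  # -> z = 7
z = z + 8  # -> z = 15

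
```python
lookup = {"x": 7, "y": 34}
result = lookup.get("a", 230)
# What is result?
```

Answer: 230

Derivation:
Trace (tracking result):
lookup = {'x': 7, 'y': 34}  # -> lookup = {'x': 7, 'y': 34}
result = lookup.get('a', 230)  # -> result = 230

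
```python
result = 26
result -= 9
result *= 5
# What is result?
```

Answer: 85

Derivation:
Trace (tracking result):
result = 26  # -> result = 26
result -= 9  # -> result = 17
result *= 5  # -> result = 85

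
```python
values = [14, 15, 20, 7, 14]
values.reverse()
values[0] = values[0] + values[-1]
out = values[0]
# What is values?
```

Answer: [28, 7, 20, 15, 14]

Derivation:
Trace (tracking values):
values = [14, 15, 20, 7, 14]  # -> values = [14, 15, 20, 7, 14]
values.reverse()  # -> values = [14, 7, 20, 15, 14]
values[0] = values[0] + values[-1]  # -> values = [28, 7, 20, 15, 14]
out = values[0]  # -> out = 28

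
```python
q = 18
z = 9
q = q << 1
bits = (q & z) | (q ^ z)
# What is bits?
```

Answer: 45

Derivation:
Trace (tracking bits):
q = 18  # -> q = 18
z = 9  # -> z = 9
q = q << 1  # -> q = 36
bits = q & z | q ^ z  # -> bits = 45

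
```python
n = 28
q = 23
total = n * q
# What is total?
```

Answer: 644

Derivation:
Trace (tracking total):
n = 28  # -> n = 28
q = 23  # -> q = 23
total = n * q  # -> total = 644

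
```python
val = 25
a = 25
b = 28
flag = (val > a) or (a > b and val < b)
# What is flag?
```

Answer: False

Derivation:
Trace (tracking flag):
val = 25  # -> val = 25
a = 25  # -> a = 25
b = 28  # -> b = 28
flag = val > a or (a > b and val < b)  # -> flag = False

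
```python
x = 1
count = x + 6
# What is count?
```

Answer: 7

Derivation:
Trace (tracking count):
x = 1  # -> x = 1
count = x + 6  # -> count = 7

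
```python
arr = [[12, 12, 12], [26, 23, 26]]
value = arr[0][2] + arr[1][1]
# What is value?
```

Trace (tracking value):
arr = [[12, 12, 12], [26, 23, 26]]  # -> arr = [[12, 12, 12], [26, 23, 26]]
value = arr[0][2] + arr[1][1]  # -> value = 35

Answer: 35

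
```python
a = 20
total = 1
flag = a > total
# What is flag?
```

Answer: True

Derivation:
Trace (tracking flag):
a = 20  # -> a = 20
total = 1  # -> total = 1
flag = a > total  # -> flag = True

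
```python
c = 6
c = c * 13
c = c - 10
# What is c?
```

Answer: 68

Derivation:
Trace (tracking c):
c = 6  # -> c = 6
c = c * 13  # -> c = 78
c = c - 10  # -> c = 68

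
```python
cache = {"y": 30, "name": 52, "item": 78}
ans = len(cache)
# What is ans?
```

Trace (tracking ans):
cache = {'y': 30, 'name': 52, 'item': 78}  # -> cache = {'y': 30, 'name': 52, 'item': 78}
ans = len(cache)  # -> ans = 3

Answer: 3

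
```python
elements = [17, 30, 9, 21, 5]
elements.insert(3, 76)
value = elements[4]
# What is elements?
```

Trace (tracking elements):
elements = [17, 30, 9, 21, 5]  # -> elements = [17, 30, 9, 21, 5]
elements.insert(3, 76)  # -> elements = [17, 30, 9, 76, 21, 5]
value = elements[4]  # -> value = 21

Answer: [17, 30, 9, 76, 21, 5]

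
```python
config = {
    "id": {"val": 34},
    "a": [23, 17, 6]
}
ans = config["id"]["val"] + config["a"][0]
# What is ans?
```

Answer: 57

Derivation:
Trace (tracking ans):
config = {'id': {'val': 34}, 'a': [23, 17, 6]}  # -> config = {'id': {'val': 34}, 'a': [23, 17, 6]}
ans = config['id']['val'] + config['a'][0]  # -> ans = 57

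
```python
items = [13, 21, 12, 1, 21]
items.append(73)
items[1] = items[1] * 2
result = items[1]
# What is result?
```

Answer: 42

Derivation:
Trace (tracking result):
items = [13, 21, 12, 1, 21]  # -> items = [13, 21, 12, 1, 21]
items.append(73)  # -> items = [13, 21, 12, 1, 21, 73]
items[1] = items[1] * 2  # -> items = [13, 42, 12, 1, 21, 73]
result = items[1]  # -> result = 42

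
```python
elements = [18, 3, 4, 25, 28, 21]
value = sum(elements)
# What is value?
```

Answer: 99

Derivation:
Trace (tracking value):
elements = [18, 3, 4, 25, 28, 21]  # -> elements = [18, 3, 4, 25, 28, 21]
value = sum(elements)  # -> value = 99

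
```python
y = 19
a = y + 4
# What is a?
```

Trace (tracking a):
y = 19  # -> y = 19
a = y + 4  # -> a = 23

Answer: 23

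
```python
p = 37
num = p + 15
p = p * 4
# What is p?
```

Trace (tracking p):
p = 37  # -> p = 37
num = p + 15  # -> num = 52
p = p * 4  # -> p = 148

Answer: 148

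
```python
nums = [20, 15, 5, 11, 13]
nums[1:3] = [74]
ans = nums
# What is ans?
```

Answer: [20, 74, 11, 13]

Derivation:
Trace (tracking ans):
nums = [20, 15, 5, 11, 13]  # -> nums = [20, 15, 5, 11, 13]
nums[1:3] = [74]  # -> nums = [20, 74, 11, 13]
ans = nums  # -> ans = [20, 74, 11, 13]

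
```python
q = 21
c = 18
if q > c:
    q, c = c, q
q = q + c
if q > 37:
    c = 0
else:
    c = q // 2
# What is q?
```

Answer: 39

Derivation:
Trace (tracking q):
q = 21  # -> q = 21
c = 18  # -> c = 18
if q > c:  # condition is True
    q, c = (c, q)  # -> q = 18, c = 21
q = q + c  # -> q = 39
if q > 37:  # condition is True
    c = 0  # -> c = 0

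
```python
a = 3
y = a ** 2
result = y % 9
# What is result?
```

Answer: 0

Derivation:
Trace (tracking result):
a = 3  # -> a = 3
y = a ** 2  # -> y = 9
result = y % 9  # -> result = 0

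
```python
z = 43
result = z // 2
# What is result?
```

Trace (tracking result):
z = 43  # -> z = 43
result = z // 2  # -> result = 21

Answer: 21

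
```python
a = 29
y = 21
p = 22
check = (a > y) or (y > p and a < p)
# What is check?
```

Answer: True

Derivation:
Trace (tracking check):
a = 29  # -> a = 29
y = 21  # -> y = 21
p = 22  # -> p = 22
check = a > y or (y > p and a < p)  # -> check = True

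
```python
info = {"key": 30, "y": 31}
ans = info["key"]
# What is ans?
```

Trace (tracking ans):
info = {'key': 30, 'y': 31}  # -> info = {'key': 30, 'y': 31}
ans = info['key']  # -> ans = 30

Answer: 30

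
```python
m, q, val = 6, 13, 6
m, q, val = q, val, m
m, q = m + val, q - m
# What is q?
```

Answer: -7

Derivation:
Trace (tracking q):
m, q, val = (6, 13, 6)  # -> m = 6, q = 13, val = 6
m, q, val = (q, val, m)  # -> m = 13, q = 6, val = 6
m, q = (m + val, q - m)  # -> m = 19, q = -7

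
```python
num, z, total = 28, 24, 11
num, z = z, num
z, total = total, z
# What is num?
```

Trace (tracking num):
num, z, total = (28, 24, 11)  # -> num = 28, z = 24, total = 11
num, z = (z, num)  # -> num = 24, z = 28
z, total = (total, z)  # -> z = 11, total = 28

Answer: 24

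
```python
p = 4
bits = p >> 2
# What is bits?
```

Answer: 1

Derivation:
Trace (tracking bits):
p = 4  # -> p = 4
bits = p >> 2  # -> bits = 1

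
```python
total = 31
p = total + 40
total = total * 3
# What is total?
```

Trace (tracking total):
total = 31  # -> total = 31
p = total + 40  # -> p = 71
total = total * 3  # -> total = 93

Answer: 93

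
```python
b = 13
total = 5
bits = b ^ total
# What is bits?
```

Trace (tracking bits):
b = 13  # -> b = 13
total = 5  # -> total = 5
bits = b ^ total  # -> bits = 8

Answer: 8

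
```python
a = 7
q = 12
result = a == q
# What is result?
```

Answer: False

Derivation:
Trace (tracking result):
a = 7  # -> a = 7
q = 12  # -> q = 12
result = a == q  # -> result = False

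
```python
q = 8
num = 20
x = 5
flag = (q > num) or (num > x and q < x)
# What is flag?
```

Trace (tracking flag):
q = 8  # -> q = 8
num = 20  # -> num = 20
x = 5  # -> x = 5
flag = q > num or (num > x and q < x)  # -> flag = False

Answer: False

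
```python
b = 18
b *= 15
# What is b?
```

Trace (tracking b):
b = 18  # -> b = 18
b *= 15  # -> b = 270

Answer: 270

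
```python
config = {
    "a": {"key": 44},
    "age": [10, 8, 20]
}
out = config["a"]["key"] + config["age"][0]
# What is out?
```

Answer: 54

Derivation:
Trace (tracking out):
config = {'a': {'key': 44}, 'age': [10, 8, 20]}  # -> config = {'a': {'key': 44}, 'age': [10, 8, 20]}
out = config['a']['key'] + config['age'][0]  # -> out = 54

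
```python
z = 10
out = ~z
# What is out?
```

Trace (tracking out):
z = 10  # -> z = 10
out = ~z  # -> out = -11

Answer: -11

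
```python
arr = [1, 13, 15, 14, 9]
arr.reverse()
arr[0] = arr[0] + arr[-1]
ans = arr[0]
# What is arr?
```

Answer: [10, 14, 15, 13, 1]

Derivation:
Trace (tracking arr):
arr = [1, 13, 15, 14, 9]  # -> arr = [1, 13, 15, 14, 9]
arr.reverse()  # -> arr = [9, 14, 15, 13, 1]
arr[0] = arr[0] + arr[-1]  # -> arr = [10, 14, 15, 13, 1]
ans = arr[0]  # -> ans = 10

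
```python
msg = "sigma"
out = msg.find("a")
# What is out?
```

Answer: 4

Derivation:
Trace (tracking out):
msg = 'sigma'  # -> msg = 'sigma'
out = msg.find('a')  # -> out = 4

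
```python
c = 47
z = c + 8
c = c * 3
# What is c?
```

Answer: 141

Derivation:
Trace (tracking c):
c = 47  # -> c = 47
z = c + 8  # -> z = 55
c = c * 3  # -> c = 141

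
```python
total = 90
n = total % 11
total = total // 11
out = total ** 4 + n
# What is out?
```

Answer: 4098

Derivation:
Trace (tracking out):
total = 90  # -> total = 90
n = total % 11  # -> n = 2
total = total // 11  # -> total = 8
out = total ** 4 + n  # -> out = 4098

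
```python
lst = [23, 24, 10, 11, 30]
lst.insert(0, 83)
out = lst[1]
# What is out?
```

Answer: 23

Derivation:
Trace (tracking out):
lst = [23, 24, 10, 11, 30]  # -> lst = [23, 24, 10, 11, 30]
lst.insert(0, 83)  # -> lst = [83, 23, 24, 10, 11, 30]
out = lst[1]  # -> out = 23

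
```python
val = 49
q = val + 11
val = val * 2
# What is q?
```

Answer: 60

Derivation:
Trace (tracking q):
val = 49  # -> val = 49
q = val + 11  # -> q = 60
val = val * 2  # -> val = 98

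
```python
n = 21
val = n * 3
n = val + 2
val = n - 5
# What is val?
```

Trace (tracking val):
n = 21  # -> n = 21
val = n * 3  # -> val = 63
n = val + 2  # -> n = 65
val = n - 5  # -> val = 60

Answer: 60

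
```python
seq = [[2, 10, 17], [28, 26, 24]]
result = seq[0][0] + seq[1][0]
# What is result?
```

Answer: 30

Derivation:
Trace (tracking result):
seq = [[2, 10, 17], [28, 26, 24]]  # -> seq = [[2, 10, 17], [28, 26, 24]]
result = seq[0][0] + seq[1][0]  # -> result = 30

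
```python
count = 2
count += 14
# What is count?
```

Answer: 16

Derivation:
Trace (tracking count):
count = 2  # -> count = 2
count += 14  # -> count = 16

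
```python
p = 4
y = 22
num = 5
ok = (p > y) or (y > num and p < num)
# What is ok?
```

Answer: True

Derivation:
Trace (tracking ok):
p = 4  # -> p = 4
y = 22  # -> y = 22
num = 5  # -> num = 5
ok = p > y or (y > num and p < num)  # -> ok = True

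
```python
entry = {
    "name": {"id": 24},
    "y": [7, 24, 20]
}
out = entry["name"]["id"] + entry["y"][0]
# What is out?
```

Trace (tracking out):
entry = {'name': {'id': 24}, 'y': [7, 24, 20]}  # -> entry = {'name': {'id': 24}, 'y': [7, 24, 20]}
out = entry['name']['id'] + entry['y'][0]  # -> out = 31

Answer: 31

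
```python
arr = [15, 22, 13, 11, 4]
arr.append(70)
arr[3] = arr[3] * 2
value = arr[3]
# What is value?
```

Answer: 22

Derivation:
Trace (tracking value):
arr = [15, 22, 13, 11, 4]  # -> arr = [15, 22, 13, 11, 4]
arr.append(70)  # -> arr = [15, 22, 13, 11, 4, 70]
arr[3] = arr[3] * 2  # -> arr = [15, 22, 13, 22, 4, 70]
value = arr[3]  # -> value = 22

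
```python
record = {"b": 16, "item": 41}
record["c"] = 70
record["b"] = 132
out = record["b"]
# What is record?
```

Answer: {'b': 132, 'item': 41, 'c': 70}

Derivation:
Trace (tracking record):
record = {'b': 16, 'item': 41}  # -> record = {'b': 16, 'item': 41}
record['c'] = 70  # -> record = {'b': 16, 'item': 41, 'c': 70}
record['b'] = 132  # -> record = {'b': 132, 'item': 41, 'c': 70}
out = record['b']  # -> out = 132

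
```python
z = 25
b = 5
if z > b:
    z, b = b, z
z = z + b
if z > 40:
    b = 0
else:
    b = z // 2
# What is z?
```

Trace (tracking z):
z = 25  # -> z = 25
b = 5  # -> b = 5
if z > b:  # condition is True
    z, b = (b, z)  # -> z = 5, b = 25
z = z + b  # -> z = 30
if z > 40:  # condition is False
else:
    b = z // 2  # -> b = 15

Answer: 30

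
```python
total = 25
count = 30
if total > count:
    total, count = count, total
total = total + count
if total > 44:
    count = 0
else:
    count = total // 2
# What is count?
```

Answer: 0

Derivation:
Trace (tracking count):
total = 25  # -> total = 25
count = 30  # -> count = 30
if total > count:  # condition is False
total = total + count  # -> total = 55
if total > 44:  # condition is True
    count = 0  # -> count = 0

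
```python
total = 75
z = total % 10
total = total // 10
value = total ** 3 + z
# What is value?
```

Answer: 348

Derivation:
Trace (tracking value):
total = 75  # -> total = 75
z = total % 10  # -> z = 5
total = total // 10  # -> total = 7
value = total ** 3 + z  # -> value = 348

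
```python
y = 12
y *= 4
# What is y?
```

Answer: 48

Derivation:
Trace (tracking y):
y = 12  # -> y = 12
y *= 4  # -> y = 48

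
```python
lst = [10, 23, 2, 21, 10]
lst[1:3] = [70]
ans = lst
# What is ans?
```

Answer: [10, 70, 21, 10]

Derivation:
Trace (tracking ans):
lst = [10, 23, 2, 21, 10]  # -> lst = [10, 23, 2, 21, 10]
lst[1:3] = [70]  # -> lst = [10, 70, 21, 10]
ans = lst  # -> ans = [10, 70, 21, 10]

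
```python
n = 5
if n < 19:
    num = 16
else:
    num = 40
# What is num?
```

Answer: 16

Derivation:
Trace (tracking num):
n = 5  # -> n = 5
if n < 19:  # condition is True
    num = 16  # -> num = 16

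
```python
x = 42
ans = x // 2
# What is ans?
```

Trace (tracking ans):
x = 42  # -> x = 42
ans = x // 2  # -> ans = 21

Answer: 21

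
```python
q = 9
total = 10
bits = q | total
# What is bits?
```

Answer: 11

Derivation:
Trace (tracking bits):
q = 9  # -> q = 9
total = 10  # -> total = 10
bits = q | total  # -> bits = 11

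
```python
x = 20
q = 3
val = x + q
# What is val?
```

Answer: 23

Derivation:
Trace (tracking val):
x = 20  # -> x = 20
q = 3  # -> q = 3
val = x + q  # -> val = 23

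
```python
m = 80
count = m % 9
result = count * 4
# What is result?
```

Trace (tracking result):
m = 80  # -> m = 80
count = m % 9  # -> count = 8
result = count * 4  # -> result = 32

Answer: 32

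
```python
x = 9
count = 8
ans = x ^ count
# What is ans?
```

Answer: 1

Derivation:
Trace (tracking ans):
x = 9  # -> x = 9
count = 8  # -> count = 8
ans = x ^ count  # -> ans = 1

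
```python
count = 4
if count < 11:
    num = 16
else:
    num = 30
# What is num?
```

Answer: 16

Derivation:
Trace (tracking num):
count = 4  # -> count = 4
if count < 11:  # condition is True
    num = 16  # -> num = 16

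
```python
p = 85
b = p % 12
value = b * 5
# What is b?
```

Trace (tracking b):
p = 85  # -> p = 85
b = p % 12  # -> b = 1
value = b * 5  # -> value = 5

Answer: 1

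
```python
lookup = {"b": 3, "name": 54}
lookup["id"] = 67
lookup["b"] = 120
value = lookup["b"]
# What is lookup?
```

Answer: {'b': 120, 'name': 54, 'id': 67}

Derivation:
Trace (tracking lookup):
lookup = {'b': 3, 'name': 54}  # -> lookup = {'b': 3, 'name': 54}
lookup['id'] = 67  # -> lookup = {'b': 3, 'name': 54, 'id': 67}
lookup['b'] = 120  # -> lookup = {'b': 120, 'name': 54, 'id': 67}
value = lookup['b']  # -> value = 120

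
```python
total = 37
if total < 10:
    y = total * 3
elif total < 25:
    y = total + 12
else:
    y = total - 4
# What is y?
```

Trace (tracking y):
total = 37  # -> total = 37
if total < 10:  # condition is False
elif total < 25:  # condition is False
else:
    y = total - 4  # -> y = 33

Answer: 33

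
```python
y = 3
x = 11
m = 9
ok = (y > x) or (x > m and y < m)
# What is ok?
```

Answer: True

Derivation:
Trace (tracking ok):
y = 3  # -> y = 3
x = 11  # -> x = 11
m = 9  # -> m = 9
ok = y > x or (x > m and y < m)  # -> ok = True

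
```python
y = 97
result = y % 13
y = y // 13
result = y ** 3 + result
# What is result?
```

Answer: 349

Derivation:
Trace (tracking result):
y = 97  # -> y = 97
result = y % 13  # -> result = 6
y = y // 13  # -> y = 7
result = y ** 3 + result  # -> result = 349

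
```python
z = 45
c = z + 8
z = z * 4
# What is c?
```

Trace (tracking c):
z = 45  # -> z = 45
c = z + 8  # -> c = 53
z = z * 4  # -> z = 180

Answer: 53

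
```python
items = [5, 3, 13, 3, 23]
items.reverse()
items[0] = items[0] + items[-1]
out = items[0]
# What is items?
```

Answer: [28, 3, 13, 3, 5]

Derivation:
Trace (tracking items):
items = [5, 3, 13, 3, 23]  # -> items = [5, 3, 13, 3, 23]
items.reverse()  # -> items = [23, 3, 13, 3, 5]
items[0] = items[0] + items[-1]  # -> items = [28, 3, 13, 3, 5]
out = items[0]  # -> out = 28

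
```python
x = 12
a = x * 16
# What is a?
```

Trace (tracking a):
x = 12  # -> x = 12
a = x * 16  # -> a = 192

Answer: 192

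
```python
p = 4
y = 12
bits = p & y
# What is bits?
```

Answer: 4

Derivation:
Trace (tracking bits):
p = 4  # -> p = 4
y = 12  # -> y = 12
bits = p & y  # -> bits = 4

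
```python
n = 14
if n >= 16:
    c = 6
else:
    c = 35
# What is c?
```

Answer: 35

Derivation:
Trace (tracking c):
n = 14  # -> n = 14
if n >= 16:  # condition is False
else:
    c = 35  # -> c = 35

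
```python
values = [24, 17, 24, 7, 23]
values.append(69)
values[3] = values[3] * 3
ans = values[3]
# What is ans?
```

Answer: 21

Derivation:
Trace (tracking ans):
values = [24, 17, 24, 7, 23]  # -> values = [24, 17, 24, 7, 23]
values.append(69)  # -> values = [24, 17, 24, 7, 23, 69]
values[3] = values[3] * 3  # -> values = [24, 17, 24, 21, 23, 69]
ans = values[3]  # -> ans = 21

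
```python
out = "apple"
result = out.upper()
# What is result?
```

Answer: 'APPLE'

Derivation:
Trace (tracking result):
out = 'apple'  # -> out = 'apple'
result = out.upper()  # -> result = 'APPLE'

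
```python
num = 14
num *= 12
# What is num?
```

Answer: 168

Derivation:
Trace (tracking num):
num = 14  # -> num = 14
num *= 12  # -> num = 168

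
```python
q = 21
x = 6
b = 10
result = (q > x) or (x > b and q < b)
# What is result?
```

Answer: True

Derivation:
Trace (tracking result):
q = 21  # -> q = 21
x = 6  # -> x = 6
b = 10  # -> b = 10
result = q > x or (x > b and q < b)  # -> result = True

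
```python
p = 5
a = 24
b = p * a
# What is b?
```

Trace (tracking b):
p = 5  # -> p = 5
a = 24  # -> a = 24
b = p * a  # -> b = 120

Answer: 120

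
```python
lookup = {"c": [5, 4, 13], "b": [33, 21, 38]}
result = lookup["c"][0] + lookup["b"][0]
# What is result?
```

Trace (tracking result):
lookup = {'c': [5, 4, 13], 'b': [33, 21, 38]}  # -> lookup = {'c': [5, 4, 13], 'b': [33, 21, 38]}
result = lookup['c'][0] + lookup['b'][0]  # -> result = 38

Answer: 38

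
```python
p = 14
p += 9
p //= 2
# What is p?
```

Trace (tracking p):
p = 14  # -> p = 14
p += 9  # -> p = 23
p //= 2  # -> p = 11

Answer: 11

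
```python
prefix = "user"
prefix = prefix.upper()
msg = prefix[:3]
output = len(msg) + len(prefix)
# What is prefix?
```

Trace (tracking prefix):
prefix = 'user'  # -> prefix = 'user'
prefix = prefix.upper()  # -> prefix = 'USER'
msg = prefix[:3]  # -> msg = 'USE'
output = len(msg) + len(prefix)  # -> output = 7

Answer: 'USER'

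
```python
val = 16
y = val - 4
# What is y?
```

Answer: 12

Derivation:
Trace (tracking y):
val = 16  # -> val = 16
y = val - 4  # -> y = 12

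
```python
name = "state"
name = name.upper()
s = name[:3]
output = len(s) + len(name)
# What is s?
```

Trace (tracking s):
name = 'state'  # -> name = 'state'
name = name.upper()  # -> name = 'STATE'
s = name[:3]  # -> s = 'STA'
output = len(s) + len(name)  # -> output = 8

Answer: 'STA'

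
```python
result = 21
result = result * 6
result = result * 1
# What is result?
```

Trace (tracking result):
result = 21  # -> result = 21
result = result * 6  # -> result = 126
result = result * 1  # -> result = 126

Answer: 126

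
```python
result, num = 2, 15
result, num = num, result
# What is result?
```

Answer: 15

Derivation:
Trace (tracking result):
result, num = (2, 15)  # -> result = 2, num = 15
result, num = (num, result)  # -> result = 15, num = 2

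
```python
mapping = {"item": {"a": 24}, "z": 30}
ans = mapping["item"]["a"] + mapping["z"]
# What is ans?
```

Trace (tracking ans):
mapping = {'item': {'a': 24}, 'z': 30}  # -> mapping = {'item': {'a': 24}, 'z': 30}
ans = mapping['item']['a'] + mapping['z']  # -> ans = 54

Answer: 54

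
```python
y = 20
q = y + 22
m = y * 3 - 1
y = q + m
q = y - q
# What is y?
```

Trace (tracking y):
y = 20  # -> y = 20
q = y + 22  # -> q = 42
m = y * 3 - 1  # -> m = 59
y = q + m  # -> y = 101
q = y - q  # -> q = 59

Answer: 101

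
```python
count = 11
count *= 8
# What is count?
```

Answer: 88

Derivation:
Trace (tracking count):
count = 11  # -> count = 11
count *= 8  # -> count = 88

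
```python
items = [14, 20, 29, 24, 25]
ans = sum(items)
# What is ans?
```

Answer: 112

Derivation:
Trace (tracking ans):
items = [14, 20, 29, 24, 25]  # -> items = [14, 20, 29, 24, 25]
ans = sum(items)  # -> ans = 112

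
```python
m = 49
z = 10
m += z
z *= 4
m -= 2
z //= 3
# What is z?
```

Answer: 13

Derivation:
Trace (tracking z):
m = 49  # -> m = 49
z = 10  # -> z = 10
m += z  # -> m = 59
z *= 4  # -> z = 40
m -= 2  # -> m = 57
z //= 3  # -> z = 13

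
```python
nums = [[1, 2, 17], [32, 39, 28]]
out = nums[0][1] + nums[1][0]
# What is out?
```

Trace (tracking out):
nums = [[1, 2, 17], [32, 39, 28]]  # -> nums = [[1, 2, 17], [32, 39, 28]]
out = nums[0][1] + nums[1][0]  # -> out = 34

Answer: 34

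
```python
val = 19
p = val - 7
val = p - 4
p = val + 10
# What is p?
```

Trace (tracking p):
val = 19  # -> val = 19
p = val - 7  # -> p = 12
val = p - 4  # -> val = 8
p = val + 10  # -> p = 18

Answer: 18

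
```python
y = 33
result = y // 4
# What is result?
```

Trace (tracking result):
y = 33  # -> y = 33
result = y // 4  # -> result = 8

Answer: 8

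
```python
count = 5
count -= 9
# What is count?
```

Answer: -4

Derivation:
Trace (tracking count):
count = 5  # -> count = 5
count -= 9  # -> count = -4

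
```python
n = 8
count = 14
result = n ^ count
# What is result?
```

Answer: 6

Derivation:
Trace (tracking result):
n = 8  # -> n = 8
count = 14  # -> count = 14
result = n ^ count  # -> result = 6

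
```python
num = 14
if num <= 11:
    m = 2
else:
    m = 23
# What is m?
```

Answer: 23

Derivation:
Trace (tracking m):
num = 14  # -> num = 14
if num <= 11:  # condition is False
else:
    m = 23  # -> m = 23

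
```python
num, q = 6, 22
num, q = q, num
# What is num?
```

Answer: 22

Derivation:
Trace (tracking num):
num, q = (6, 22)  # -> num = 6, q = 22
num, q = (q, num)  # -> num = 22, q = 6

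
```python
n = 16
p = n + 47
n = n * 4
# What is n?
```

Answer: 64

Derivation:
Trace (tracking n):
n = 16  # -> n = 16
p = n + 47  # -> p = 63
n = n * 4  # -> n = 64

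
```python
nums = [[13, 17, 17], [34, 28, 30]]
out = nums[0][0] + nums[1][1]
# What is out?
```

Trace (tracking out):
nums = [[13, 17, 17], [34, 28, 30]]  # -> nums = [[13, 17, 17], [34, 28, 30]]
out = nums[0][0] + nums[1][1]  # -> out = 41

Answer: 41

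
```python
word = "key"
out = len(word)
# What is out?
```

Answer: 3

Derivation:
Trace (tracking out):
word = 'key'  # -> word = 'key'
out = len(word)  # -> out = 3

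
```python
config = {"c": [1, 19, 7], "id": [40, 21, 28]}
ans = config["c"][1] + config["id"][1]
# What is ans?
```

Trace (tracking ans):
config = {'c': [1, 19, 7], 'id': [40, 21, 28]}  # -> config = {'c': [1, 19, 7], 'id': [40, 21, 28]}
ans = config['c'][1] + config['id'][1]  # -> ans = 40

Answer: 40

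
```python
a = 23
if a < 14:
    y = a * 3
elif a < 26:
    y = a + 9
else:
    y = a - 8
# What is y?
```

Answer: 32

Derivation:
Trace (tracking y):
a = 23  # -> a = 23
if a < 14:  # condition is False
elif a < 26:  # condition is True
    y = a + 9  # -> y = 32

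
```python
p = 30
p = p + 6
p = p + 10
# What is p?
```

Trace (tracking p):
p = 30  # -> p = 30
p = p + 6  # -> p = 36
p = p + 10  # -> p = 46

Answer: 46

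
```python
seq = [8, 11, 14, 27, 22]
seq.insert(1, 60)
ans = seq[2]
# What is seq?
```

Answer: [8, 60, 11, 14, 27, 22]

Derivation:
Trace (tracking seq):
seq = [8, 11, 14, 27, 22]  # -> seq = [8, 11, 14, 27, 22]
seq.insert(1, 60)  # -> seq = [8, 60, 11, 14, 27, 22]
ans = seq[2]  # -> ans = 11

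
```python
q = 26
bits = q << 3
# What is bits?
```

Answer: 208

Derivation:
Trace (tracking bits):
q = 26  # -> q = 26
bits = q << 3  # -> bits = 208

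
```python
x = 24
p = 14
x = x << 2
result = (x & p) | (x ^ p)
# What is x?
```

Trace (tracking x):
x = 24  # -> x = 24
p = 14  # -> p = 14
x = x << 2  # -> x = 96
result = x & p | x ^ p  # -> result = 110

Answer: 96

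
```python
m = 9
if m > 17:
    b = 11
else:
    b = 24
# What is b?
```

Trace (tracking b):
m = 9  # -> m = 9
if m > 17:  # condition is False
else:
    b = 24  # -> b = 24

Answer: 24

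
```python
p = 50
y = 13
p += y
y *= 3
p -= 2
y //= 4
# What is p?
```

Trace (tracking p):
p = 50  # -> p = 50
y = 13  # -> y = 13
p += y  # -> p = 63
y *= 3  # -> y = 39
p -= 2  # -> p = 61
y //= 4  # -> y = 9

Answer: 61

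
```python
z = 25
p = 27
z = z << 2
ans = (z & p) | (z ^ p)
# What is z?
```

Answer: 100

Derivation:
Trace (tracking z):
z = 25  # -> z = 25
p = 27  # -> p = 27
z = z << 2  # -> z = 100
ans = z & p | z ^ p  # -> ans = 127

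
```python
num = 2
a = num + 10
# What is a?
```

Trace (tracking a):
num = 2  # -> num = 2
a = num + 10  # -> a = 12

Answer: 12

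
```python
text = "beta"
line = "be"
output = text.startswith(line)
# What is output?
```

Answer: True

Derivation:
Trace (tracking output):
text = 'beta'  # -> text = 'beta'
line = 'be'  # -> line = 'be'
output = text.startswith(line)  # -> output = True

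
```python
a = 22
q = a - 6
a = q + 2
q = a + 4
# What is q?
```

Answer: 22

Derivation:
Trace (tracking q):
a = 22  # -> a = 22
q = a - 6  # -> q = 16
a = q + 2  # -> a = 18
q = a + 4  # -> q = 22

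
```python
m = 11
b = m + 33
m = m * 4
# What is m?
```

Trace (tracking m):
m = 11  # -> m = 11
b = m + 33  # -> b = 44
m = m * 4  # -> m = 44

Answer: 44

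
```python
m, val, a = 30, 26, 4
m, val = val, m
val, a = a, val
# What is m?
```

Trace (tracking m):
m, val, a = (30, 26, 4)  # -> m = 30, val = 26, a = 4
m, val = (val, m)  # -> m = 26, val = 30
val, a = (a, val)  # -> val = 4, a = 30

Answer: 26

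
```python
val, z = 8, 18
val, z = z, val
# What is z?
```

Trace (tracking z):
val, z = (8, 18)  # -> val = 8, z = 18
val, z = (z, val)  # -> val = 18, z = 8

Answer: 8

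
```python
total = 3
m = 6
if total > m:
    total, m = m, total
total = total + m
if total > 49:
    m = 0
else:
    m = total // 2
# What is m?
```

Trace (tracking m):
total = 3  # -> total = 3
m = 6  # -> m = 6
if total > m:  # condition is False
total = total + m  # -> total = 9
if total > 49:  # condition is False
else:
    m = total // 2  # -> m = 4

Answer: 4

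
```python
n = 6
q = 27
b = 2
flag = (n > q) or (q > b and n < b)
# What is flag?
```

Trace (tracking flag):
n = 6  # -> n = 6
q = 27  # -> q = 27
b = 2  # -> b = 2
flag = n > q or (q > b and n < b)  # -> flag = False

Answer: False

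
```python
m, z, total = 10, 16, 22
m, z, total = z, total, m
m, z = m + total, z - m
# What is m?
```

Trace (tracking m):
m, z, total = (10, 16, 22)  # -> m = 10, z = 16, total = 22
m, z, total = (z, total, m)  # -> m = 16, z = 22, total = 10
m, z = (m + total, z - m)  # -> m = 26, z = 6

Answer: 26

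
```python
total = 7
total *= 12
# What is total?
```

Answer: 84

Derivation:
Trace (tracking total):
total = 7  # -> total = 7
total *= 12  # -> total = 84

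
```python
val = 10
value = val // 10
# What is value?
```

Answer: 1

Derivation:
Trace (tracking value):
val = 10  # -> val = 10
value = val // 10  # -> value = 1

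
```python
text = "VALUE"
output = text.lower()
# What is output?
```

Answer: 'value'

Derivation:
Trace (tracking output):
text = 'VALUE'  # -> text = 'VALUE'
output = text.lower()  # -> output = 'value'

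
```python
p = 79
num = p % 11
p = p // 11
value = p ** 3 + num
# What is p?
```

Trace (tracking p):
p = 79  # -> p = 79
num = p % 11  # -> num = 2
p = p // 11  # -> p = 7
value = p ** 3 + num  # -> value = 345

Answer: 7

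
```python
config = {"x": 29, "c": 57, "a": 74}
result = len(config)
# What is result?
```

Answer: 3

Derivation:
Trace (tracking result):
config = {'x': 29, 'c': 57, 'a': 74}  # -> config = {'x': 29, 'c': 57, 'a': 74}
result = len(config)  # -> result = 3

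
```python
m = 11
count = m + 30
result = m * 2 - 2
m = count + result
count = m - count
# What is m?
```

Trace (tracking m):
m = 11  # -> m = 11
count = m + 30  # -> count = 41
result = m * 2 - 2  # -> result = 20
m = count + result  # -> m = 61
count = m - count  # -> count = 20

Answer: 61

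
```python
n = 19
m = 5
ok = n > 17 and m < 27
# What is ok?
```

Trace (tracking ok):
n = 19  # -> n = 19
m = 5  # -> m = 5
ok = n > 17 and m < 27  # -> ok = True

Answer: True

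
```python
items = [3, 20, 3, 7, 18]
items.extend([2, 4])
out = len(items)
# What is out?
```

Answer: 7

Derivation:
Trace (tracking out):
items = [3, 20, 3, 7, 18]  # -> items = [3, 20, 3, 7, 18]
items.extend([2, 4])  # -> items = [3, 20, 3, 7, 18, 2, 4]
out = len(items)  # -> out = 7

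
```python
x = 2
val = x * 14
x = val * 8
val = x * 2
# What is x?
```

Answer: 224

Derivation:
Trace (tracking x):
x = 2  # -> x = 2
val = x * 14  # -> val = 28
x = val * 8  # -> x = 224
val = x * 2  # -> val = 448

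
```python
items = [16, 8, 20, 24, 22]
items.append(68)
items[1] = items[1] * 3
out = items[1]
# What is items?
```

Trace (tracking items):
items = [16, 8, 20, 24, 22]  # -> items = [16, 8, 20, 24, 22]
items.append(68)  # -> items = [16, 8, 20, 24, 22, 68]
items[1] = items[1] * 3  # -> items = [16, 24, 20, 24, 22, 68]
out = items[1]  # -> out = 24

Answer: [16, 24, 20, 24, 22, 68]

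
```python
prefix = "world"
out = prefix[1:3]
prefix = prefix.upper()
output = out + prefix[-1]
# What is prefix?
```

Trace (tracking prefix):
prefix = 'world'  # -> prefix = 'world'
out = prefix[1:3]  # -> out = 'or'
prefix = prefix.upper()  # -> prefix = 'WORLD'
output = out + prefix[-1]  # -> output = 'orD'

Answer: 'WORLD'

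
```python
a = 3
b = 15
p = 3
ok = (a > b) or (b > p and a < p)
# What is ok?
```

Trace (tracking ok):
a = 3  # -> a = 3
b = 15  # -> b = 15
p = 3  # -> p = 3
ok = a > b or (b > p and a < p)  # -> ok = False

Answer: False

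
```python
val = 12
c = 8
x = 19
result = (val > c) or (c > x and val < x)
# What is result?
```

Answer: True

Derivation:
Trace (tracking result):
val = 12  # -> val = 12
c = 8  # -> c = 8
x = 19  # -> x = 19
result = val > c or (c > x and val < x)  # -> result = True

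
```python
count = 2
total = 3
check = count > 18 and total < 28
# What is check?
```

Trace (tracking check):
count = 2  # -> count = 2
total = 3  # -> total = 3
check = count > 18 and total < 28  # -> check = False

Answer: False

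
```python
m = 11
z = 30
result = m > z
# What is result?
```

Answer: False

Derivation:
Trace (tracking result):
m = 11  # -> m = 11
z = 30  # -> z = 30
result = m > z  # -> result = False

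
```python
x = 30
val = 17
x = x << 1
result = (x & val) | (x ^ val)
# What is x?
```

Answer: 60

Derivation:
Trace (tracking x):
x = 30  # -> x = 30
val = 17  # -> val = 17
x = x << 1  # -> x = 60
result = x & val | x ^ val  # -> result = 61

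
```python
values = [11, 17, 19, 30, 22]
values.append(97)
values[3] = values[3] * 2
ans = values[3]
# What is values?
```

Trace (tracking values):
values = [11, 17, 19, 30, 22]  # -> values = [11, 17, 19, 30, 22]
values.append(97)  # -> values = [11, 17, 19, 30, 22, 97]
values[3] = values[3] * 2  # -> values = [11, 17, 19, 60, 22, 97]
ans = values[3]  # -> ans = 60

Answer: [11, 17, 19, 60, 22, 97]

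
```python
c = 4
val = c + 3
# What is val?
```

Trace (tracking val):
c = 4  # -> c = 4
val = c + 3  # -> val = 7

Answer: 7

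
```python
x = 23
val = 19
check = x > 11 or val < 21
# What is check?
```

Answer: True

Derivation:
Trace (tracking check):
x = 23  # -> x = 23
val = 19  # -> val = 19
check = x > 11 or val < 21  # -> check = True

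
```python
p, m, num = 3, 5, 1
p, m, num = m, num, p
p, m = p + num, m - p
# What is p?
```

Trace (tracking p):
p, m, num = (3, 5, 1)  # -> p = 3, m = 5, num = 1
p, m, num = (m, num, p)  # -> p = 5, m = 1, num = 3
p, m = (p + num, m - p)  # -> p = 8, m = -4

Answer: 8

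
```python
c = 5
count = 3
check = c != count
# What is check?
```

Trace (tracking check):
c = 5  # -> c = 5
count = 3  # -> count = 3
check = c != count  # -> check = True

Answer: True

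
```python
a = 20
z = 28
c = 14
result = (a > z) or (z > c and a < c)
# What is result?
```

Trace (tracking result):
a = 20  # -> a = 20
z = 28  # -> z = 28
c = 14  # -> c = 14
result = a > z or (z > c and a < c)  # -> result = False

Answer: False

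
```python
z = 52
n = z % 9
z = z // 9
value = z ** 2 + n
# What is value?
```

Trace (tracking value):
z = 52  # -> z = 52
n = z % 9  # -> n = 7
z = z // 9  # -> z = 5
value = z ** 2 + n  # -> value = 32

Answer: 32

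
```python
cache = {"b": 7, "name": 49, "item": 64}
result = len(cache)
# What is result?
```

Trace (tracking result):
cache = {'b': 7, 'name': 49, 'item': 64}  # -> cache = {'b': 7, 'name': 49, 'item': 64}
result = len(cache)  # -> result = 3

Answer: 3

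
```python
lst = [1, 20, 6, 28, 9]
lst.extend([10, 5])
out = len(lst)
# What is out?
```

Trace (tracking out):
lst = [1, 20, 6, 28, 9]  # -> lst = [1, 20, 6, 28, 9]
lst.extend([10, 5])  # -> lst = [1, 20, 6, 28, 9, 10, 5]
out = len(lst)  # -> out = 7

Answer: 7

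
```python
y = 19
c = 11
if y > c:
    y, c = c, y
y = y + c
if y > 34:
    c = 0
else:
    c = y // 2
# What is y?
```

Trace (tracking y):
y = 19  # -> y = 19
c = 11  # -> c = 11
if y > c:  # condition is True
    y, c = (c, y)  # -> y = 11, c = 19
y = y + c  # -> y = 30
if y > 34:  # condition is False
else:
    c = y // 2  # -> c = 15

Answer: 30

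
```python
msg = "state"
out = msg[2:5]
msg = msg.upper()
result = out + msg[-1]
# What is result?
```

Trace (tracking result):
msg = 'state'  # -> msg = 'state'
out = msg[2:5]  # -> out = 'ate'
msg = msg.upper()  # -> msg = 'STATE'
result = out + msg[-1]  # -> result = 'ateE'

Answer: 'ateE'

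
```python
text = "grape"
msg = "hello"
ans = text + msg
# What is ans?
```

Trace (tracking ans):
text = 'grape'  # -> text = 'grape'
msg = 'hello'  # -> msg = 'hello'
ans = text + msg  # -> ans = 'grapehello'

Answer: 'grapehello'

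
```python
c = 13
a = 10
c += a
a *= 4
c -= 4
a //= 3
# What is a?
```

Trace (tracking a):
c = 13  # -> c = 13
a = 10  # -> a = 10
c += a  # -> c = 23
a *= 4  # -> a = 40
c -= 4  # -> c = 19
a //= 3  # -> a = 13

Answer: 13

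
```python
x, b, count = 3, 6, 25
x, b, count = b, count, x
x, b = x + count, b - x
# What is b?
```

Trace (tracking b):
x, b, count = (3, 6, 25)  # -> x = 3, b = 6, count = 25
x, b, count = (b, count, x)  # -> x = 6, b = 25, count = 3
x, b = (x + count, b - x)  # -> x = 9, b = 19

Answer: 19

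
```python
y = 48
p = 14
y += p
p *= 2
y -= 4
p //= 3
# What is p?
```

Trace (tracking p):
y = 48  # -> y = 48
p = 14  # -> p = 14
y += p  # -> y = 62
p *= 2  # -> p = 28
y -= 4  # -> y = 58
p //= 3  # -> p = 9

Answer: 9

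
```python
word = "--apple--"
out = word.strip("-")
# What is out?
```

Answer: 'apple'

Derivation:
Trace (tracking out):
word = '--apple--'  # -> word = '--apple--'
out = word.strip('-')  # -> out = 'apple'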